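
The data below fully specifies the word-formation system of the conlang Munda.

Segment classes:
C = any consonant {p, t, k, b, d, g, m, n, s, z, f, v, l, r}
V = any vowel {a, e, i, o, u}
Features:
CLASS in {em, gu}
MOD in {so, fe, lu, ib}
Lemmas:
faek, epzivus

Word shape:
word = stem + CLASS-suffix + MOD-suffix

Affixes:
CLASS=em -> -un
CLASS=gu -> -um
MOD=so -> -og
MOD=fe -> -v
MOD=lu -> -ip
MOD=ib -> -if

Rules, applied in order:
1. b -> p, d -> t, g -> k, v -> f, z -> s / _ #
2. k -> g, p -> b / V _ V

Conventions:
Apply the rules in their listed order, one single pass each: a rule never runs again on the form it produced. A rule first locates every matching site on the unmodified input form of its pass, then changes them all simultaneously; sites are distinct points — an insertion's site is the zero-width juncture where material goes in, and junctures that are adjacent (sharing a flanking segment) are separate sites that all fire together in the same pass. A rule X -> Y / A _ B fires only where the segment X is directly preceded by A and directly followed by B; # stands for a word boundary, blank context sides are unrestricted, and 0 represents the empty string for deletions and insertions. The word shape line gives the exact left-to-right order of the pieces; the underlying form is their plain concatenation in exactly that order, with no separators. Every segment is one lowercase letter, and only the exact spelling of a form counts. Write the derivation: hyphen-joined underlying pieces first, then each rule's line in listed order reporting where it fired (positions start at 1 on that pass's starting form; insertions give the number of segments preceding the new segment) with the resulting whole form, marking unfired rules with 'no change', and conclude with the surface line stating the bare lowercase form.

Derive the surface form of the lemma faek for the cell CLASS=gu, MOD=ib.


underlying: faek-um-if
1. b -> p, d -> t, g -> k, v -> f, z -> s / _ #: no change
2. k -> g, p -> b / V _ V: fires at position(s) 4: faegumif
surface: faegumif


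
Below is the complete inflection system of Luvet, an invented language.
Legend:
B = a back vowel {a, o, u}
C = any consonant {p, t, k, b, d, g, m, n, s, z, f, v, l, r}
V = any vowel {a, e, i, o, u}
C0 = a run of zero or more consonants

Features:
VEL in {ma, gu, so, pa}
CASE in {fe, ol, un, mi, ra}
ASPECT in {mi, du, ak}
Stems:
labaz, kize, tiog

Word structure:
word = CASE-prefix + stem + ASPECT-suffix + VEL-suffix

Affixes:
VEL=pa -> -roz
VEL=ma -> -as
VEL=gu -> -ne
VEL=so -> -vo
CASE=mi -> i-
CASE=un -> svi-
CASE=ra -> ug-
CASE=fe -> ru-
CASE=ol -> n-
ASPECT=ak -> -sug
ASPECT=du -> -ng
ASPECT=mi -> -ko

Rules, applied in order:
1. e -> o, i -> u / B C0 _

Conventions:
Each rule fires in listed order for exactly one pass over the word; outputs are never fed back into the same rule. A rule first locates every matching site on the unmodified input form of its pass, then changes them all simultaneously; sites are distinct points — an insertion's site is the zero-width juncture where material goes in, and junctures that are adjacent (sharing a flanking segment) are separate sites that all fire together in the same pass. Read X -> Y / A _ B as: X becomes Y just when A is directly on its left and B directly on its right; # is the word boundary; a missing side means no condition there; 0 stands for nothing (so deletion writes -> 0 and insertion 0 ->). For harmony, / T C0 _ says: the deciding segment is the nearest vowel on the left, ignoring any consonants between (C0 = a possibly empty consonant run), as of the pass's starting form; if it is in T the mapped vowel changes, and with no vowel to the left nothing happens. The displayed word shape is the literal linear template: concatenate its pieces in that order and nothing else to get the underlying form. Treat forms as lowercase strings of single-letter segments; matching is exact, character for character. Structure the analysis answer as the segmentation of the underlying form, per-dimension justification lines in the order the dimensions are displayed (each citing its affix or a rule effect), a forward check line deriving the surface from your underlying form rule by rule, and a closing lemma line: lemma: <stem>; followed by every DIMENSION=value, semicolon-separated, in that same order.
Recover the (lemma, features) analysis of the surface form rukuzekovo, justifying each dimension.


underlying: ru-kize-ko-vo
VEL=so - signalled by the affix -vo
CASE=fe - signalled by the affix ru-
ASPECT=mi - signalled by the affix -ko
check: rukizekovo -> rukuzekovo
lemma: kize; VEL=so; CASE=fe; ASPECT=mi


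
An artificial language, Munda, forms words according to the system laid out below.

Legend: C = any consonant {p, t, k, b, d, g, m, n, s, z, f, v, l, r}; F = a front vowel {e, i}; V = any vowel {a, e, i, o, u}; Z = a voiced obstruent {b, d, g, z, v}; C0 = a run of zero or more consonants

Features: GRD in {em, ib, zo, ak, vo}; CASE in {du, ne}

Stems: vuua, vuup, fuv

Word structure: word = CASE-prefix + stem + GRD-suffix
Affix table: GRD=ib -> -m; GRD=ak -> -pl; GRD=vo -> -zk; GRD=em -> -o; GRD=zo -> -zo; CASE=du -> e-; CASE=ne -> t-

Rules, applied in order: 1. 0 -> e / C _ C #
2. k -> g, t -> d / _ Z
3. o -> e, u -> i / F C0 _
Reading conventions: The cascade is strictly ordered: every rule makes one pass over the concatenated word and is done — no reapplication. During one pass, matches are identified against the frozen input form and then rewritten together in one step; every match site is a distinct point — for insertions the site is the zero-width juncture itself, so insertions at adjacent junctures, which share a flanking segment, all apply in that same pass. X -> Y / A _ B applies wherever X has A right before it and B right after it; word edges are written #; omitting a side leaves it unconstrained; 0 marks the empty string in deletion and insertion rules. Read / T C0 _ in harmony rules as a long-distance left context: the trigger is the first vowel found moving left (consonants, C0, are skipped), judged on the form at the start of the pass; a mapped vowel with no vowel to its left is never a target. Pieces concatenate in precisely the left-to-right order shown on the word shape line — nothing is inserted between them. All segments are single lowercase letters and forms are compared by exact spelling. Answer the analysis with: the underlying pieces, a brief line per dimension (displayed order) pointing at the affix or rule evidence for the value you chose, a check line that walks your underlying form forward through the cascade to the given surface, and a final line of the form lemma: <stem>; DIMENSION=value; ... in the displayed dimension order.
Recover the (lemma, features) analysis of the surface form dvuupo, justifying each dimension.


underlying: t-vuup-o
GRD=em - signalled by the affix -o
CASE=ne - signalled by the affix t-
check: tvuupo -> tvuupo -> dvuupo -> dvuupo
lemma: vuup; GRD=em; CASE=ne


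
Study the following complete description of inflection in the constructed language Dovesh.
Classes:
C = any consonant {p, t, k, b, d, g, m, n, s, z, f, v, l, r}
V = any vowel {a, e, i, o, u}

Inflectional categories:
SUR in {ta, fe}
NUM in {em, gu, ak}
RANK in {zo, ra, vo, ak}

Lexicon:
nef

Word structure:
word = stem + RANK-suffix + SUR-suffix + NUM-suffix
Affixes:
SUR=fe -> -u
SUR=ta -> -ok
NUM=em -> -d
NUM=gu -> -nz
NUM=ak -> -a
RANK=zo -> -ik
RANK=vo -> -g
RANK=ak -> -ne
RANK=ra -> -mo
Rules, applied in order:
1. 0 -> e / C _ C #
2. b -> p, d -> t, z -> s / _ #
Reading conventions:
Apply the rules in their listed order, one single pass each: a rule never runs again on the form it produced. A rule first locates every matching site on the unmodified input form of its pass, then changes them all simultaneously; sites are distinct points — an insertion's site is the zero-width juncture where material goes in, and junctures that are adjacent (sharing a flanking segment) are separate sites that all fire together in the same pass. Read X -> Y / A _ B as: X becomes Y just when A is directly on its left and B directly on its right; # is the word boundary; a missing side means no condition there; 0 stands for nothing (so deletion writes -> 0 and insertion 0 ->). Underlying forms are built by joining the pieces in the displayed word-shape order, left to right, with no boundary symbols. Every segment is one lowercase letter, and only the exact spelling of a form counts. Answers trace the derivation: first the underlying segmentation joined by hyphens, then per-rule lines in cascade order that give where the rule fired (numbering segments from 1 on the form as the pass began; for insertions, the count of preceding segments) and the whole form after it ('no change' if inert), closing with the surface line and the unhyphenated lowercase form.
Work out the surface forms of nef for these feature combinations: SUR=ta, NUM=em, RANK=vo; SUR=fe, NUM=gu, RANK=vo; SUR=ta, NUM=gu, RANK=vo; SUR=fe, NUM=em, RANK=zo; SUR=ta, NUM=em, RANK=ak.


cell SUR=ta, NUM=em, RANK=vo:
underlying: nef-g-ok-d
1. 0 -> e / C _ C #: inserts after position(s) 6: nefgoked
2. b -> p, d -> t, z -> s / _ #: fires at position(s) 8: nefgoket
surface: nefgoket

cell SUR=fe, NUM=gu, RANK=vo:
underlying: nef-g-u-nz
1. 0 -> e / C _ C #: inserts after position(s) 6: nefgunez
2. b -> p, d -> t, z -> s / _ #: fires at position(s) 8: nefgunes
surface: nefgunes

cell SUR=ta, NUM=gu, RANK=vo:
underlying: nef-g-ok-nz
1. 0 -> e / C _ C #: inserts after position(s) 7: nefgoknez
2. b -> p, d -> t, z -> s / _ #: fires at position(s) 9: nefgoknes
surface: nefgoknes

cell SUR=fe, NUM=em, RANK=zo:
underlying: nef-ik-u-d
1. 0 -> e / C _ C #: no change
2. b -> p, d -> t, z -> s / _ #: fires at position(s) 7: nefikut
surface: nefikut

cell SUR=ta, NUM=em, RANK=ak:
underlying: nef-ne-ok-d
1. 0 -> e / C _ C #: inserts after position(s) 7: nefneoked
2. b -> p, d -> t, z -> s / _ #: fires at position(s) 9: nefneoket
surface: nefneoket


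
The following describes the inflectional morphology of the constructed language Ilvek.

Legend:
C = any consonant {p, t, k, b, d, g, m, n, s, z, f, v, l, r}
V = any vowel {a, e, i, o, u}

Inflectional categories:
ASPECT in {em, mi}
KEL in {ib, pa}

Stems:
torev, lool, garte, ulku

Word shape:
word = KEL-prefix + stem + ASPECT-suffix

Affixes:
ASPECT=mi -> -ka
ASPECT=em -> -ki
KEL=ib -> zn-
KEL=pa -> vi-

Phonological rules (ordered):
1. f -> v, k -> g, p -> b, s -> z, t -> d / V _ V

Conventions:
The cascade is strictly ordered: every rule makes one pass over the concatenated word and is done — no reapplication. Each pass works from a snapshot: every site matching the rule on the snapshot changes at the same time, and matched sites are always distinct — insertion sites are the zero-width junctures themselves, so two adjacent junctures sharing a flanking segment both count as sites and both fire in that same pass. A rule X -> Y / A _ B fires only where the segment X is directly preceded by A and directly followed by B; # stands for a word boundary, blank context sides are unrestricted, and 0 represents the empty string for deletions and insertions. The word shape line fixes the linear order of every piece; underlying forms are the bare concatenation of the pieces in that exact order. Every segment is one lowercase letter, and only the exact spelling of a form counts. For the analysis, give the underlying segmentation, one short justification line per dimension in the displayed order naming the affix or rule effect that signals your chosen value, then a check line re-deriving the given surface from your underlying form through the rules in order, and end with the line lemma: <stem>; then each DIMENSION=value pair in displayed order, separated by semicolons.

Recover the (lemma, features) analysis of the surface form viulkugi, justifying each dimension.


underlying: vi-ulku-ki
ASPECT=em - signalled by the affix -ki
KEL=pa - signalled by the affix vi-
check: viulkuki -> viulkugi
lemma: ulku; ASPECT=em; KEL=pa


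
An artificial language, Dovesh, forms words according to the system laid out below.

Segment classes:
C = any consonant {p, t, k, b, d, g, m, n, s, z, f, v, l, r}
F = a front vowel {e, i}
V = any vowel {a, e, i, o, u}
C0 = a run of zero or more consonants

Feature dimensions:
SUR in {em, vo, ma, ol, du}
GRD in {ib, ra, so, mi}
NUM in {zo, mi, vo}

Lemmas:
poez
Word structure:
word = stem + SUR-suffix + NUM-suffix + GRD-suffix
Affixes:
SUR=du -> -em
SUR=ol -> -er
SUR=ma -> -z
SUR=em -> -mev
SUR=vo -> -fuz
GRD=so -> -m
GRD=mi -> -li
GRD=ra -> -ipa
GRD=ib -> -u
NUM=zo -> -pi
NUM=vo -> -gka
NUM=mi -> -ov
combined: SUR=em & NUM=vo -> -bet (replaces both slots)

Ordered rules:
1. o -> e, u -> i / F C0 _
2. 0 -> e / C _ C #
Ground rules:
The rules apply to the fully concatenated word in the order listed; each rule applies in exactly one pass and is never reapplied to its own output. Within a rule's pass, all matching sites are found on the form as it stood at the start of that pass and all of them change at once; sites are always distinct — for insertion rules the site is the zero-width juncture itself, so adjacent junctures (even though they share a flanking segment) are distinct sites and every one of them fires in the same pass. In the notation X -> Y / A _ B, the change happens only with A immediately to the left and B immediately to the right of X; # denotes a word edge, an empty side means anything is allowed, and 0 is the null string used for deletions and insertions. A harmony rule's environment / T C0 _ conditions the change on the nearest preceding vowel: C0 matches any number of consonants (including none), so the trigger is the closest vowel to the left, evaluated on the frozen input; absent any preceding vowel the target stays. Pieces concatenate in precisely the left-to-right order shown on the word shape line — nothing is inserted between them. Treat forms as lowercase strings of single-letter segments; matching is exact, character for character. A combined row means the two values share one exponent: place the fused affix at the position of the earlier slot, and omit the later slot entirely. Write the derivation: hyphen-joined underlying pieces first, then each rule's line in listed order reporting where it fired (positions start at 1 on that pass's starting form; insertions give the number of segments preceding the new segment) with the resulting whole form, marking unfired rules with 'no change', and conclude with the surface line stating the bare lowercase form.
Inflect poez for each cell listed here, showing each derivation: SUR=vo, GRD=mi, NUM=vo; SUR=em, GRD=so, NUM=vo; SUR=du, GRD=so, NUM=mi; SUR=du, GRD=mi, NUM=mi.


cell SUR=vo, GRD=mi, NUM=vo:
underlying: poez-fuz-gka-li
1. o -> e, u -> i / F C0 _: fires at position(s) 6: poezfizgkali
2. 0 -> e / C _ C #: no change
surface: poezfizgkali

cell SUR=em, GRD=so, NUM=vo:
underlying: poez-bet-m
1. o -> e, u -> i / F C0 _: no change
2. 0 -> e / C _ C #: inserts after position(s) 7: poezbetem
surface: poezbetem

cell SUR=du, GRD=so, NUM=mi:
underlying: poez-em-ov-m
1. o -> e, u -> i / F C0 _: fires at position(s) 7: poezemevm
2. 0 -> e / C _ C #: inserts after position(s) 8: poezemevem
surface: poezemevem

cell SUR=du, GRD=mi, NUM=mi:
underlying: poez-em-ov-li
1. o -> e, u -> i / F C0 _: fires at position(s) 7: poezemevli
2. 0 -> e / C _ C #: no change
surface: poezemevli


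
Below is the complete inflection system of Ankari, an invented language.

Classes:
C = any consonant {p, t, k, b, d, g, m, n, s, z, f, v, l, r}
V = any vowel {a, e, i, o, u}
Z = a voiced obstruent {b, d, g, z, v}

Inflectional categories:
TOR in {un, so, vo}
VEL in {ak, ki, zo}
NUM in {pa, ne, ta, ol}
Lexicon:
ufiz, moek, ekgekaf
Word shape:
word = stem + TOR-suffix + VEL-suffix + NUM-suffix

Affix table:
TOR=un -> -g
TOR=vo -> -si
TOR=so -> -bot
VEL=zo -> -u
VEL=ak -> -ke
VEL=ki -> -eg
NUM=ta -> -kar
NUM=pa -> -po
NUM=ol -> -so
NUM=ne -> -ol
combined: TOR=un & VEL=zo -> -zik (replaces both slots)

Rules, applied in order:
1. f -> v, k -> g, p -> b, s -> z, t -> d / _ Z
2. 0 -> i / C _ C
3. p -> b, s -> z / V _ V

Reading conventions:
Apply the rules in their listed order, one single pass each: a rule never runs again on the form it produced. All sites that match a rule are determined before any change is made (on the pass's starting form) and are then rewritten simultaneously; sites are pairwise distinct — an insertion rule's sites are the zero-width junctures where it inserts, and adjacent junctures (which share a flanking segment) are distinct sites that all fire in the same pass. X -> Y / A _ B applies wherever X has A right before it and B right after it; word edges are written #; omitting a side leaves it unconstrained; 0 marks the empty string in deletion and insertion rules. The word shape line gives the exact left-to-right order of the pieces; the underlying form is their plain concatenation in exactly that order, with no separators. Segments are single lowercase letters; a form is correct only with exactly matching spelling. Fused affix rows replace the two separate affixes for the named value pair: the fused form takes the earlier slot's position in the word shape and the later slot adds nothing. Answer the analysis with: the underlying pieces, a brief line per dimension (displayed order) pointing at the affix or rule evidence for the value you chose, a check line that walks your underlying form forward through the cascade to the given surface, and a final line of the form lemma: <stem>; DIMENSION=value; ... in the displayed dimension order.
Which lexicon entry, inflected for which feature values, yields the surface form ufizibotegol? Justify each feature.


underlying: ufiz-bot-eg-ol
TOR=so - signalled by the affix -bot
VEL=ki - signalled by the affix -eg
NUM=ne - signalled by the affix -ol
check: ufizbotegol -> ufizbotegol -> ufizibotegol -> ufizibotegol
lemma: ufiz; TOR=so; VEL=ki; NUM=ne


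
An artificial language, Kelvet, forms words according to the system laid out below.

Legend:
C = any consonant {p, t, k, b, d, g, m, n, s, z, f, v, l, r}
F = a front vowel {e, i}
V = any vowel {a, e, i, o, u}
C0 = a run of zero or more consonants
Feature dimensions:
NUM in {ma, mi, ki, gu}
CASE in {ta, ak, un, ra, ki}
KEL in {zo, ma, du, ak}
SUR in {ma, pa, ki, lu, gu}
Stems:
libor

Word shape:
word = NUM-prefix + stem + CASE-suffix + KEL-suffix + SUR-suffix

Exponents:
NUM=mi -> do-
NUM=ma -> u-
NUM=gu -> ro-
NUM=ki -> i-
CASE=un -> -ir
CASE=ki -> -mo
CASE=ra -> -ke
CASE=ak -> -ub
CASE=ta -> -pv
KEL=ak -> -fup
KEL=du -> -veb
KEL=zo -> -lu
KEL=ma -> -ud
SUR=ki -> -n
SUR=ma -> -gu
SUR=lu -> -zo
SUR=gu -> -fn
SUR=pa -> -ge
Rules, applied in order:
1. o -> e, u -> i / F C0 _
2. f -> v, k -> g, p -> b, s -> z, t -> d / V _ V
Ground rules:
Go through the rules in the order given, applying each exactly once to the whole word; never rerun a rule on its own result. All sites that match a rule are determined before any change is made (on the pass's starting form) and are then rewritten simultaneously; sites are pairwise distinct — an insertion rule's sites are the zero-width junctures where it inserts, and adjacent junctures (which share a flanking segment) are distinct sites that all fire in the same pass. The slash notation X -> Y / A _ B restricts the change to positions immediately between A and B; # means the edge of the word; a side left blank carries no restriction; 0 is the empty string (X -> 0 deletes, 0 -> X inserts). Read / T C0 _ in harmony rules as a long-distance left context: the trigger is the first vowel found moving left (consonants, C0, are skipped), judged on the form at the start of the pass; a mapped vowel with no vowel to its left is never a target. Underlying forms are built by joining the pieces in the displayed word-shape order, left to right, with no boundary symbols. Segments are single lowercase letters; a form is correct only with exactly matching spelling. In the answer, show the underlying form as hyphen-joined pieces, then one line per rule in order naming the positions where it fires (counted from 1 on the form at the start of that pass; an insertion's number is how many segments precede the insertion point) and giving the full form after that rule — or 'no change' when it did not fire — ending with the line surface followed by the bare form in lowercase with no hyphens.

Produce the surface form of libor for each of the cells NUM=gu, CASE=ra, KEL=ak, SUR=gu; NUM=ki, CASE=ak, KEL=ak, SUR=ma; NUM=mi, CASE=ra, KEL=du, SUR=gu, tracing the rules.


cell NUM=gu, CASE=ra, KEL=ak, SUR=gu:
underlying: ro-libor-ke-fup-fn
1. o -> e, u -> i / F C0 _: fires at position(s) 6, 11: roliberkefipfn
2. f -> v, k -> g, p -> b, s -> z, t -> d / V _ V: fires at position(s) 10: roliberkevipfn
surface: roliberkevipfn

cell NUM=ki, CASE=ak, KEL=ak, SUR=ma:
underlying: i-libor-ub-fup-gu
1. o -> e, u -> i / F C0 _: fires at position(s) 5: iliberubfupgu
2. f -> v, k -> g, p -> b, s -> z, t -> d / V _ V: no change
surface: iliberubfupgu

cell NUM=mi, CASE=ra, KEL=du, SUR=gu:
underlying: do-libor-ke-veb-fn
1. o -> e, u -> i / F C0 _: fires at position(s) 6: doliberkevebfn
2. f -> v, k -> g, p -> b, s -> z, t -> d / V _ V: no change
surface: doliberkevebfn


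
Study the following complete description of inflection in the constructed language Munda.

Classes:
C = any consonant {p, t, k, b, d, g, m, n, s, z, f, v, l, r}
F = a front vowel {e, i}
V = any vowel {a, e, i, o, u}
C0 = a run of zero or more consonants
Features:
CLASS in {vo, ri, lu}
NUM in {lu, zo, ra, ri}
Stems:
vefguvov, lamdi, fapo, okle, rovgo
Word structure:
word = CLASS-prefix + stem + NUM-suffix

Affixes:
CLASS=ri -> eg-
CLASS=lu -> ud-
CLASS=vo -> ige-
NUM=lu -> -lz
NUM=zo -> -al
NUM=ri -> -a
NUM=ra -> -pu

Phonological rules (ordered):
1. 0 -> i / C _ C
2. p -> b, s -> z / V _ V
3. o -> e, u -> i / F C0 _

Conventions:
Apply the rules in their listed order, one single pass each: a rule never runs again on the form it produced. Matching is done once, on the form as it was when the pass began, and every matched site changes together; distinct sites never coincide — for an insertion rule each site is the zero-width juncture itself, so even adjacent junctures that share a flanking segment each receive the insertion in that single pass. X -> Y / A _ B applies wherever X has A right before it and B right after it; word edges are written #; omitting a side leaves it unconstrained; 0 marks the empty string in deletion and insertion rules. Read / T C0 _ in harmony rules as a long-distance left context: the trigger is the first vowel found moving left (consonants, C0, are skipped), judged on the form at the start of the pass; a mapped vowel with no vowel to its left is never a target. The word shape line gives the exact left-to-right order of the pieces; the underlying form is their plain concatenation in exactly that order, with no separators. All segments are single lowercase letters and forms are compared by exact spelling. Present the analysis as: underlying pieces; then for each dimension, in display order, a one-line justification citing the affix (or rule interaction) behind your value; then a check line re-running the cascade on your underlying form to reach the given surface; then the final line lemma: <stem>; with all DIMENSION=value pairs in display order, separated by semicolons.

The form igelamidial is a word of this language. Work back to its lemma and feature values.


underlying: ige-lamdi-al
CLASS=vo - signalled by the affix ige-
NUM=zo - signalled by the affix -al
check: igelamdial -> igelamidial -> igelamidial -> igelamidial
lemma: lamdi; CLASS=vo; NUM=zo


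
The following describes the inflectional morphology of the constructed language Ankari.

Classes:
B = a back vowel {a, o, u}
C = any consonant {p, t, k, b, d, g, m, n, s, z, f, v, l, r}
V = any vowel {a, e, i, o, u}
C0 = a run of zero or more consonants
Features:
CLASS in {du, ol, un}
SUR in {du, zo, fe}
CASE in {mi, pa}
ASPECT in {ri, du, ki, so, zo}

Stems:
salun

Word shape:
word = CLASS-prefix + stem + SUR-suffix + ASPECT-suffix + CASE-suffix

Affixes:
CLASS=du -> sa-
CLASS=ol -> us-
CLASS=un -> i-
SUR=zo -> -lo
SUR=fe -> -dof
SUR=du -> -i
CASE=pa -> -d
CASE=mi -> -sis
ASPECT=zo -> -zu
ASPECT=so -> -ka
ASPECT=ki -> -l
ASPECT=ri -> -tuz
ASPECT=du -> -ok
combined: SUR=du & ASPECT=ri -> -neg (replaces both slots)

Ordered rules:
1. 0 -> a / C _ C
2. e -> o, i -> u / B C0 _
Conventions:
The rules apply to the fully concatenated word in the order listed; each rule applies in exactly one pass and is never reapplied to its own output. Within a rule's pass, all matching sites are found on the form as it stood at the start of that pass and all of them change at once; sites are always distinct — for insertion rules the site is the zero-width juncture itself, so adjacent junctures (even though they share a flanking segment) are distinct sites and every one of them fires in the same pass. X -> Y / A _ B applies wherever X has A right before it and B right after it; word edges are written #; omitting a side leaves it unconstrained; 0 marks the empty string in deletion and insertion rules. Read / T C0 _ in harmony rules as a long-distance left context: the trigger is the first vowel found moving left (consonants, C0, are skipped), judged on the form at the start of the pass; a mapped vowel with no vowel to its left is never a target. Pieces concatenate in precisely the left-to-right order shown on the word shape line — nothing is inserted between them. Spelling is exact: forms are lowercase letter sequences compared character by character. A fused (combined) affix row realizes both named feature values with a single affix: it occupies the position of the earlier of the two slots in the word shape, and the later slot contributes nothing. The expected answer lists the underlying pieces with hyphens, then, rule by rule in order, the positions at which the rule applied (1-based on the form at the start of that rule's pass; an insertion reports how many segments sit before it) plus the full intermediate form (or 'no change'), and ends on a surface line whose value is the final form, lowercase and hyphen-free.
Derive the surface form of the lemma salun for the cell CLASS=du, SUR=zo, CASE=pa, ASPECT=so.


underlying: sa-salun-lo-ka-d
1. 0 -> a / C _ C: inserts after position(s) 7: sasalunalokad
2. e -> o, i -> u / B C0 _: no change
surface: sasalunalokad


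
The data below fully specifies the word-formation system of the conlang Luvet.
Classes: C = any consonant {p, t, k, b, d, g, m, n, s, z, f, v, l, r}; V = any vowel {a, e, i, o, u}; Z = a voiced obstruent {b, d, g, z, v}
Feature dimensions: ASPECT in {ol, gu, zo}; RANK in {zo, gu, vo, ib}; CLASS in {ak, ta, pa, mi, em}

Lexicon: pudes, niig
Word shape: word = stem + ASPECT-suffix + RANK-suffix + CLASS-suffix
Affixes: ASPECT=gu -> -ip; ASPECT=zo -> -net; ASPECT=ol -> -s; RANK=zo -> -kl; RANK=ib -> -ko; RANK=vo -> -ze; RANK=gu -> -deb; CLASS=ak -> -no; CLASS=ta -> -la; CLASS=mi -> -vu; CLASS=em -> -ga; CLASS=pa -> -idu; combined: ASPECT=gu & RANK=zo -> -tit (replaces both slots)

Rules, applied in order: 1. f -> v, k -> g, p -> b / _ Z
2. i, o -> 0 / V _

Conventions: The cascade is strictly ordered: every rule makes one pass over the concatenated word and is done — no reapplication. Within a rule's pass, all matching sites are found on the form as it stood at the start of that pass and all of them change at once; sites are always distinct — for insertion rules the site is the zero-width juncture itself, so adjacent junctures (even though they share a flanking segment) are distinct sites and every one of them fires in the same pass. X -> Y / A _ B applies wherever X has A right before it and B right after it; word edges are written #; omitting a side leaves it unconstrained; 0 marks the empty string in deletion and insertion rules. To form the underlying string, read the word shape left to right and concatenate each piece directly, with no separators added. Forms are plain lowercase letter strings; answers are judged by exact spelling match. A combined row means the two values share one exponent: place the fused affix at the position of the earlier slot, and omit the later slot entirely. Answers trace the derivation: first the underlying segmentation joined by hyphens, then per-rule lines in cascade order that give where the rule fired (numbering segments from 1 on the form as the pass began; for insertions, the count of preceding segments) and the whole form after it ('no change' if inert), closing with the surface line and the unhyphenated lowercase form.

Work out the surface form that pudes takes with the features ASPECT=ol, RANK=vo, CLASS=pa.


underlying: pudes-s-ze-idu
1. f -> v, k -> g, p -> b / _ Z: no change
2. i, o -> 0 / V _: fires at position(s) 9: pudesszedu
surface: pudesszedu


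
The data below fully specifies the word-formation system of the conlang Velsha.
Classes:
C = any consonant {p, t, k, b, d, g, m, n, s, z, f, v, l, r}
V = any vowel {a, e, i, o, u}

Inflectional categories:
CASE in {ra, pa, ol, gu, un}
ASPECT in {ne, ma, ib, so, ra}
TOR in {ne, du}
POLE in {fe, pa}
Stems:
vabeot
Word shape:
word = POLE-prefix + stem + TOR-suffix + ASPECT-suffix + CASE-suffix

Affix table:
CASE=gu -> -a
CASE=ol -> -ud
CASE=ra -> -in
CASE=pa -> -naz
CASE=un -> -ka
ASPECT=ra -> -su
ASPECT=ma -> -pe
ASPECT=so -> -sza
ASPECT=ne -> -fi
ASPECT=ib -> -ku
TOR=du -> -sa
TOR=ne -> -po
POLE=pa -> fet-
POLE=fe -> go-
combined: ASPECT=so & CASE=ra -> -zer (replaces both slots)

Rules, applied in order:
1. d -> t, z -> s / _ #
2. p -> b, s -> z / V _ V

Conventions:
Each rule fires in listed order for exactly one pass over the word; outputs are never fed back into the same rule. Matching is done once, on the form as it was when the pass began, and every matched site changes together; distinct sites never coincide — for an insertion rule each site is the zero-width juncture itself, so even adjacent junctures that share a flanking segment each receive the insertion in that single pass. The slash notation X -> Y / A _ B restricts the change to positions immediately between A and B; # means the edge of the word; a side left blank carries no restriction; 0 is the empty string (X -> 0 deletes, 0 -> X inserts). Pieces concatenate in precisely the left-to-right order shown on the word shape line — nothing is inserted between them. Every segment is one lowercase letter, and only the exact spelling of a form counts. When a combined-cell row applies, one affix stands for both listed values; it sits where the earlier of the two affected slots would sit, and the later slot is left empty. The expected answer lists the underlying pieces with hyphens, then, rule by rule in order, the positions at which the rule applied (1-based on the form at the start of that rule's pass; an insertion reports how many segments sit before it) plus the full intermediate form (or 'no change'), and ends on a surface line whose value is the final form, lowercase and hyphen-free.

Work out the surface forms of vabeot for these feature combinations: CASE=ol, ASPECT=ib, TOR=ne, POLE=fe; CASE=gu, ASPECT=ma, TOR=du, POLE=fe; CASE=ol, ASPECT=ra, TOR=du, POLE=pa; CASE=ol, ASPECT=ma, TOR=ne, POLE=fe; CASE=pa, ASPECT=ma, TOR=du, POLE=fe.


cell CASE=ol, ASPECT=ib, TOR=ne, POLE=fe:
underlying: go-vabeot-po-ku-ud
1. d -> t, z -> s / _ #: fires at position(s) 14: govabeotpokuut
2. p -> b, s -> z / V _ V: no change
surface: govabeotpokuut

cell CASE=gu, ASPECT=ma, TOR=du, POLE=fe:
underlying: go-vabeot-sa-pe-a
1. d -> t, z -> s / _ #: no change
2. p -> b, s -> z / V _ V: fires at position(s) 11: govabeotsabea
surface: govabeotsabea

cell CASE=ol, ASPECT=ra, TOR=du, POLE=pa:
underlying: fet-vabeot-sa-su-ud
1. d -> t, z -> s / _ #: fires at position(s) 15: fetvabeotsasuut
2. p -> b, s -> z / V _ V: fires at position(s) 12: fetvabeotsazuut
surface: fetvabeotsazuut

cell CASE=ol, ASPECT=ma, TOR=ne, POLE=fe:
underlying: go-vabeot-po-pe-ud
1. d -> t, z -> s / _ #: fires at position(s) 14: govabeotpopeut
2. p -> b, s -> z / V _ V: fires at position(s) 11: govabeotpobeut
surface: govabeotpobeut

cell CASE=pa, ASPECT=ma, TOR=du, POLE=fe:
underlying: go-vabeot-sa-pe-naz
1. d -> t, z -> s / _ #: fires at position(s) 15: govabeotsapenas
2. p -> b, s -> z / V _ V: fires at position(s) 11: govabeotsabenas
surface: govabeotsabenas


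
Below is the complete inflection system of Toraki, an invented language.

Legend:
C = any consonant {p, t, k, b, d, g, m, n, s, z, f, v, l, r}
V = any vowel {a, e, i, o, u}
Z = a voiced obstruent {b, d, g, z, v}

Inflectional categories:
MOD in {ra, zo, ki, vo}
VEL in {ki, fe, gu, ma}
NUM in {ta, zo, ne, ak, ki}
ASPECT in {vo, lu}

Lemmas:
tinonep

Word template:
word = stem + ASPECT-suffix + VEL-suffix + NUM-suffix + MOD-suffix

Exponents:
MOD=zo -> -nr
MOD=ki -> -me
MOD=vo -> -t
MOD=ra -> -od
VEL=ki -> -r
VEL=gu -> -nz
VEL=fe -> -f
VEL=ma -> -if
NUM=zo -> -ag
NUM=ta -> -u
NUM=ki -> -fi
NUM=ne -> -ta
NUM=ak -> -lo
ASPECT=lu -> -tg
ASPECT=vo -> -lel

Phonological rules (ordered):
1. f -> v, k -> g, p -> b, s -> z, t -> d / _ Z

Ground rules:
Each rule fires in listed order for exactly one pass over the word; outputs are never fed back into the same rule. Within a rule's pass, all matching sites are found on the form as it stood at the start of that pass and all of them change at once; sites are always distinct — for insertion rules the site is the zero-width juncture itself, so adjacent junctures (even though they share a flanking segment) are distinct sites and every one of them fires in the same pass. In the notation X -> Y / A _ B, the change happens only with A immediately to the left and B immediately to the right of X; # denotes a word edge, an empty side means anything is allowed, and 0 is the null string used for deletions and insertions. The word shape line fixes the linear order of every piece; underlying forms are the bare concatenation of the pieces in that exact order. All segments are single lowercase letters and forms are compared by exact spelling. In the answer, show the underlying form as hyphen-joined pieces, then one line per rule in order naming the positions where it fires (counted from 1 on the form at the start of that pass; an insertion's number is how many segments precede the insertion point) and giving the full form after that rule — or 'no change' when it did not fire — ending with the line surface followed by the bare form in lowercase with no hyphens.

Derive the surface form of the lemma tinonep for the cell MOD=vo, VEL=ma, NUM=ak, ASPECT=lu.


underlying: tinonep-tg-if-lo-t
1. f -> v, k -> g, p -> b, s -> z, t -> d / _ Z: fires at position(s) 8: tinonepdgiflot
surface: tinonepdgiflot


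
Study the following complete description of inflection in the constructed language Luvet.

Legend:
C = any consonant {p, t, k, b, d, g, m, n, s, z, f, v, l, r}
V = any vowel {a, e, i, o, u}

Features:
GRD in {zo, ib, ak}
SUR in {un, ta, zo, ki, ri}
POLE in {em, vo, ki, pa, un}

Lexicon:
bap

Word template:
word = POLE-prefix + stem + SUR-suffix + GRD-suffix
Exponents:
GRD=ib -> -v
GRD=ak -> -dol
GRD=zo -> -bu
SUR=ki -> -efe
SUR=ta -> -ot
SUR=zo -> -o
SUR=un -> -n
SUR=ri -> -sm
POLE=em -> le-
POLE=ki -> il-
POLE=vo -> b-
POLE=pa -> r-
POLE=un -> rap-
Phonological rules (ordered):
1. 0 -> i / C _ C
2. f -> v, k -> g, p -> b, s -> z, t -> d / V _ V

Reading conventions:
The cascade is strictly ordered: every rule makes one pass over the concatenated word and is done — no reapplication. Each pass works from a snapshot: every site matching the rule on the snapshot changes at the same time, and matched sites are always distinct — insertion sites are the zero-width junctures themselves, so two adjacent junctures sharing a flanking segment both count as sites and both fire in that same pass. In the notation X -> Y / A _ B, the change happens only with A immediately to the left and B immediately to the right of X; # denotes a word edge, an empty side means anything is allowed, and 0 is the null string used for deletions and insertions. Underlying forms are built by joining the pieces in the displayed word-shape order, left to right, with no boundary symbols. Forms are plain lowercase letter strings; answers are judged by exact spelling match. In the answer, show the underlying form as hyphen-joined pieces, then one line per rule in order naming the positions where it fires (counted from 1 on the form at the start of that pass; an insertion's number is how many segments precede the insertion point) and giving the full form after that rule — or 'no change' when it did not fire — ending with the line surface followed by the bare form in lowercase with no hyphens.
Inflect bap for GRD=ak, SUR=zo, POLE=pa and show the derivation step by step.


underlying: r-bap-o-dol
1. 0 -> i / C _ C: inserts after position(s) 1: ribapodol
2. f -> v, k -> g, p -> b, s -> z, t -> d / V _ V: fires at position(s) 5: ribabodol
surface: ribabodol


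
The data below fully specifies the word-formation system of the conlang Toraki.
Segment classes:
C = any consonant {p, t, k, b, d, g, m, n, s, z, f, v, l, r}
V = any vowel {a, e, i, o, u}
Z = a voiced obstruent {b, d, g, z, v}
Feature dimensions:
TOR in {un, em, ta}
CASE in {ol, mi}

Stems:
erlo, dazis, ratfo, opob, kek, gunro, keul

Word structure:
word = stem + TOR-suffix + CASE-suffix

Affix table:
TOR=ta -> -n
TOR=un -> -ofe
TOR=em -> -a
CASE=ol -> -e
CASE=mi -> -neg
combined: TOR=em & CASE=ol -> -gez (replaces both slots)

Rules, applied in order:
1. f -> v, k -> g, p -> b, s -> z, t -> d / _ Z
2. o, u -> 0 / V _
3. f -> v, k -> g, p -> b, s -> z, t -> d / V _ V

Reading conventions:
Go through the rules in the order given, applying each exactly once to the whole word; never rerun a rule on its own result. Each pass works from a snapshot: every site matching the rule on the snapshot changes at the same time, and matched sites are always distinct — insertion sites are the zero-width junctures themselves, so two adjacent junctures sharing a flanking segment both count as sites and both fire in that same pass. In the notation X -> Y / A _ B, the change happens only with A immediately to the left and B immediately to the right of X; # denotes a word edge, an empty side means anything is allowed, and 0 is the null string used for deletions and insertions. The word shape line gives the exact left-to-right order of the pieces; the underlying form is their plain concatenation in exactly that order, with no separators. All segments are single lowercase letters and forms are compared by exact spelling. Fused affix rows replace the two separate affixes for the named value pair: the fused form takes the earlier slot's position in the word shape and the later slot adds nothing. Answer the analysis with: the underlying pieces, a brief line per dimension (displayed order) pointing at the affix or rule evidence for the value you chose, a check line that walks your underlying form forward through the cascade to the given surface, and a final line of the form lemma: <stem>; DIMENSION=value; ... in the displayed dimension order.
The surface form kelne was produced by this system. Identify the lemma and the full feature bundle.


underlying: keul-n-e
TOR=ta - signalled by the affix -n
CASE=ol - signalled by the affix -e
check: keulne -> keulne -> kelne -> kelne
lemma: keul; TOR=ta; CASE=ol


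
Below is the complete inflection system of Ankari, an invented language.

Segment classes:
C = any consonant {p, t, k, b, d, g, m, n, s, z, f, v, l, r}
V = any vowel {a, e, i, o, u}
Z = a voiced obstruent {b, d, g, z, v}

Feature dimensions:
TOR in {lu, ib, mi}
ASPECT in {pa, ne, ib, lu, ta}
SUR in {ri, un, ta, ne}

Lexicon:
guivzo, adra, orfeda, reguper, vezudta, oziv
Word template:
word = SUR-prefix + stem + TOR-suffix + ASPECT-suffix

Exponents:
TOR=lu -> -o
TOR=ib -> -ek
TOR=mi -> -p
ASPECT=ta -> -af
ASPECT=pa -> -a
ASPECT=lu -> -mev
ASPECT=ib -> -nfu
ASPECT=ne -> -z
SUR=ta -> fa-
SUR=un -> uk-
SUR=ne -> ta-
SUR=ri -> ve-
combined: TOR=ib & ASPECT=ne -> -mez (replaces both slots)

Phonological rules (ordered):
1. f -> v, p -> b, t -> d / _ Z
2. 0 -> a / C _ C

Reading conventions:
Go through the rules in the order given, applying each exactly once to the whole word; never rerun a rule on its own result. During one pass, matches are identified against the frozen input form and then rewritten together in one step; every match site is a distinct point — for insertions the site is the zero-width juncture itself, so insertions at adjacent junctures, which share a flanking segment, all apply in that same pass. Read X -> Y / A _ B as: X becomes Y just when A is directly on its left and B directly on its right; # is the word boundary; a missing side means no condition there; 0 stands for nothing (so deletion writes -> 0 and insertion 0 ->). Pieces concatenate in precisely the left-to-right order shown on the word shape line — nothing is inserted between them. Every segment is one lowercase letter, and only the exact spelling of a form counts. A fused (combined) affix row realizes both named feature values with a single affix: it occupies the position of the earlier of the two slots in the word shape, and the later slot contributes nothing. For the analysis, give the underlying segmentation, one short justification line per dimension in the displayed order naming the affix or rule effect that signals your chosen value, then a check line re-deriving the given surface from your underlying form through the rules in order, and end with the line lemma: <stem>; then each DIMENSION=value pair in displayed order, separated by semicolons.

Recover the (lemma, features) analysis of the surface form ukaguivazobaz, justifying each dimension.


underlying: uk-guivzo-p-z
TOR=mi - signalled by the affix -p
ASPECT=ne - signalled by the affix -z
SUR=un - signalled by the affix uk-
check: ukguivzopz -> ukguivzobz -> ukaguivazobaz
lemma: guivzo; TOR=mi; ASPECT=ne; SUR=un
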